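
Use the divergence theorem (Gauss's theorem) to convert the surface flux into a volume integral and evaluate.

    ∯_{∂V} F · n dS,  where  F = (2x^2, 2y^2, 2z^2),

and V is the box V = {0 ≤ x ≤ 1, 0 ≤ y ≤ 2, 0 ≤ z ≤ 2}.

By the divergence theorem,

    ∯_{∂V} F · n dS = ∭_V (∇ · F) dV.

Compute the divergence:
    ∇ · F = ∂F_x/∂x + ∂F_y/∂y + ∂F_z/∂z = 4x + 4y + 4z.

V is a rectangular box, so dV = dx dy dz with 0 ≤ x ≤ 1, 0 ≤ y ≤ 2, 0 ≤ z ≤ 2.

Integrate (4x + 4y + 4z) over V as an iterated integral:

    ∭_V (∇·F) dV = ∫_0^{1} ∫_0^{2} ∫_0^{2} (4x + 4y + 4z) dz dy dx.

Inner (z from 0 to 2): 8x + 8y + 8.
Middle (y from 0 to 2): 16x + 32.
Outer (x from 0 to 1): 40.

Therefore ∯_{∂V} F · n dS = 40.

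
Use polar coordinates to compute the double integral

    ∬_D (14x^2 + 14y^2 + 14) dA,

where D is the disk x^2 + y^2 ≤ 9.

The region D is 0 ≤ r ≤ 3, 0 ≤ θ ≤ 2π in polar coordinates, where x = r cos(θ), y = r sin(θ), and dA = r dr dθ.

Under the substitution, the integrand becomes 14r^2 + 14, so

    ∬_D (14x^2 + 14y^2 + 14) dA = ∫_{0}^{2π} ∫_{0}^{3} (14r^2 + 14) · r dr dθ.

Inner integral (in r): ∫_{0}^{3} (14r^2 + 14) · r dr = 693/2.

Outer integral (in θ): ∫_{0}^{2π} (693/2) dθ = 693π.

Therefore ∬_D (14x^2 + 14y^2 + 14) dA = 693π.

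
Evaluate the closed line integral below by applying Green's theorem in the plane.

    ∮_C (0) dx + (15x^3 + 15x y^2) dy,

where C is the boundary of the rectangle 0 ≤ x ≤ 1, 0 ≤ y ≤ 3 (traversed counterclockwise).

Green's theorem converts the closed line integral into a double integral over the enclosed region D:

    ∮_C P dx + Q dy = ∬_D (∂Q/∂x - ∂P/∂y) dA.

Here P = 0, Q = 15x^3 + 15x y^2, so

    ∂Q/∂x = 45x^2 + 15y^2,    ∂P/∂y = 0,
    ∂Q/∂x - ∂P/∂y = 45x^2 + 15y^2.

D is the region 0 ≤ x ≤ 1, 0 ≤ y ≤ 3. Evaluating the double integral:

    ∬_D (45x^2 + 15y^2) dA = ∫_0^{1} ∫_0^{3} (45x^2 + 15y^2) dy dx.

Inner (y from 0 to 3): 135x^2 + 135.
Outer (x from 0 to 1): 180.

Therefore ∮_C P dx + Q dy = 180.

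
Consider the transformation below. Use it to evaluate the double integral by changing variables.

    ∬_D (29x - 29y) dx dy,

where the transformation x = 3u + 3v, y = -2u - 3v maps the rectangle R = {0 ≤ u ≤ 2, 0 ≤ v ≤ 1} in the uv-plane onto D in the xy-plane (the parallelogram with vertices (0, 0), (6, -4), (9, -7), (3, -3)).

Compute the Jacobian determinant of (x, y) with respect to (u, v):

    ∂(x,y)/∂(u,v) = | 3  3 | = (3)(-3) - (3)(-2) = -3.
                   | -2  -3 |

Its absolute value is |J| = 3 (the area scaling factor).

Substituting x = 3u + 3v, y = -2u - 3v into the integrand,

    29x - 29y → 145u + 174v,

so the integral becomes

    ∬_R (145u + 174v) · |J| du dv = ∫_0^2 ∫_0^1 (435u + 522v) dv du.

Inner (v): 435u + 261.
Outer (u): 1392.

Therefore ∬_D (29x - 29y) dx dy = 1392.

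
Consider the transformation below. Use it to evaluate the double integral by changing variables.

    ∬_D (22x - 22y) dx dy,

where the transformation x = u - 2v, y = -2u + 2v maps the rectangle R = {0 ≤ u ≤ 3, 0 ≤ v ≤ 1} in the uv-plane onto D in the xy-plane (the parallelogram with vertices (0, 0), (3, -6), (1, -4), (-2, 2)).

Compute the Jacobian determinant of (x, y) with respect to (u, v):

    ∂(x,y)/∂(u,v) = | 1  -2 | = (1)(2) - (-2)(-2) = -2.
                   | -2  2 |

Its absolute value is |J| = 2 (the area scaling factor).

Substituting x = u - 2v, y = -2u + 2v into the integrand,

    22x - 22y → 66u - 88v,

so the integral becomes

    ∬_R (66u - 88v) · |J| du dv = ∫_0^3 ∫_0^1 (132u - 176v) dv du.

Inner (v): 132u - 88.
Outer (u): 330.

Therefore ∬_D (22x - 22y) dx dy = 330.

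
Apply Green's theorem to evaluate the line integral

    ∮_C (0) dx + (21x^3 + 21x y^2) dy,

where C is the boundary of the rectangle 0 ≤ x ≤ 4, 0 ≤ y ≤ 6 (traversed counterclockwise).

Green's theorem converts the closed line integral into a double integral over the enclosed region D:

    ∮_C P dx + Q dy = ∬_D (∂Q/∂x - ∂P/∂y) dA.

Here P = 0, Q = 21x^3 + 21x y^2, so

    ∂Q/∂x = 63x^2 + 21y^2,    ∂P/∂y = 0,
    ∂Q/∂x - ∂P/∂y = 63x^2 + 21y^2.

D is the region 0 ≤ x ≤ 4, 0 ≤ y ≤ 6. Evaluating the double integral:

    ∬_D (63x^2 + 21y^2) dA = ∫_0^{4} ∫_0^{6} (63x^2 + 21y^2) dy dx.

Inner (y from 0 to 6): 378x^2 + 1512.
Outer (x from 0 to 4): 14112.

Therefore ∮_C P dx + Q dy = 14112.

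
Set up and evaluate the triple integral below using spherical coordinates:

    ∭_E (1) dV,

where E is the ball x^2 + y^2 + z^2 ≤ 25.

In spherical coordinates, x = ρ sin(φ) cos(θ), y = ρ sin(φ) sin(θ), z = ρ cos(φ), and dV = ρ^2 sin(φ) dρ dφ dθ.

The integrand becomes 1, so

    ∭_E (1) dV = ∫_{0}^{2π} ∫_{0}^{π} ∫_{0}^{5} (1) · ρ^2 sin(φ) dρ dφ dθ.

Inner (ρ): 125sin(φ)/3.
Middle (φ): 250/3.
Outer (θ): 500π/3.

Therefore the triple integral equals 500π/3.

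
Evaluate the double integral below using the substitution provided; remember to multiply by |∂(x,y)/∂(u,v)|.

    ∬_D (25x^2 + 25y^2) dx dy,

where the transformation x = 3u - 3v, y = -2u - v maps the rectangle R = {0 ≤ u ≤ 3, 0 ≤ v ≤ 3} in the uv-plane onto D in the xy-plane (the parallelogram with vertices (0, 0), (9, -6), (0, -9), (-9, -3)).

Compute the Jacobian determinant of (x, y) with respect to (u, v):

    ∂(x,y)/∂(u,v) = | 3  -3 | = (3)(-1) - (-3)(-2) = -9.
                   | -2  -1 |

Its absolute value is |J| = 9 (the area scaling factor).

Substituting x = 3u - 3v, y = -2u - v into the integrand,

    25x^2 + 25y^2 → 325u^2 - 350u v + 250v^2,

so the integral becomes

    ∬_R (325u^2 - 350u v + 250v^2) · |J| du dv = ∫_0^3 ∫_0^3 (2925u^2 - 3150u v + 2250v^2) dv du.

Inner (v): 8775u^2 - 14175u + 20250.
Outer (u): 151875/2.

Therefore ∬_D (25x^2 + 25y^2) dx dy = 151875/2.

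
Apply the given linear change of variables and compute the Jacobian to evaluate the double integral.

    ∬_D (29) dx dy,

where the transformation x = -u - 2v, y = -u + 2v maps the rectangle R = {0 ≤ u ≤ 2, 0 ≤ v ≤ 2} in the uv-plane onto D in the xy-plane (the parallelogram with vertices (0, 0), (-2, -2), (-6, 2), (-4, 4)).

Compute the Jacobian determinant of (x, y) with respect to (u, v):

    ∂(x,y)/∂(u,v) = | -1  -2 | = (-1)(2) - (-2)(-1) = -4.
                   | -1  2 |

Its absolute value is |J| = 4 (the area scaling factor).

Substituting x = -u - 2v, y = -u + 2v into the integrand,

    29 → 29,

so the integral becomes

    ∬_R (29) · |J| du dv = ∫_0^2 ∫_0^2 (116) dv du.

Inner (v): 232.
Outer (u): 464.

Therefore ∬_D (29) dx dy = 464.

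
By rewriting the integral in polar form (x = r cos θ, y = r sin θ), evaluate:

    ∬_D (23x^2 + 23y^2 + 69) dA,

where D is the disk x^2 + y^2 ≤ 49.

The region D is 0 ≤ r ≤ 7, 0 ≤ θ ≤ 2π in polar coordinates, where x = r cos(θ), y = r sin(θ), and dA = r dr dθ.

Under the substitution, the integrand becomes 23r^2 + 69, so

    ∬_D (23x^2 + 23y^2 + 69) dA = ∫_{0}^{2π} ∫_{0}^{7} (23r^2 + 69) · r dr dθ.

Inner integral (in r): ∫_{0}^{7} (23r^2 + 69) · r dr = 61985/4.

Outer integral (in θ): ∫_{0}^{2π} (61985/4) dθ = 61985π/2.

Therefore ∬_D (23x^2 + 23y^2 + 69) dA = 61985π/2.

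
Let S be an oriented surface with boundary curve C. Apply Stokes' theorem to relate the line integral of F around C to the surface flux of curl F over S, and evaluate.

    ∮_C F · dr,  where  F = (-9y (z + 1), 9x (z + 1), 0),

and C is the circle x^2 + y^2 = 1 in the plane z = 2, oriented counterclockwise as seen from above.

Let S be the flat disk x^2 + y^2 ≤ 1 in the plane z = 2, with upward unit normal n̂ = ẑ. By Stokes' theorem,

    ∮_C F · dr = ∬_S (∇ × F) · n̂ dS = ∬_D (curl F)_z dA,

where D is the disk x^2 + y^2 ≤ 1.

Compute the curl of F = (-9y (z + 1), 9x (z + 1), 0):
    (∇ × F)_x = ∂F_z/∂y - ∂F_y/∂z = -9x,
    (∇ × F)_y = ∂F_x/∂z - ∂F_z/∂x = -9y,
    (∇ × F)_z = ∂F_y/∂x - ∂F_x/∂y = 18z + 18.

On z = 2, (curl F)_z = 54.

Convert to polar (x = r cos θ, y = r sin θ, dA = r dr dθ); the integrand becomes 54, so

    ∬_D (curl F)_z dA = ∫_0^{2π} ∫_0^{1} (54) · r dr dθ.

Inner (r from 0 to 1): 27.
Outer (θ from 0 to 2π): 54π.

Therefore ∮_C F · dr = 54π.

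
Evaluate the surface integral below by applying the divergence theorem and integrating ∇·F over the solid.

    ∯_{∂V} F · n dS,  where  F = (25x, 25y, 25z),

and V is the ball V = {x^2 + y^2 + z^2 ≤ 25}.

By the divergence theorem,

    ∯_{∂V} F · n dS = ∭_V (∇ · F) dV.

Compute the divergence:
    ∇ · F = ∂F_x/∂x + ∂F_y/∂y + ∂F_z/∂z = 25 + 25 + 25 = 75.

In spherical coordinates, x = ρ sin(φ) cos(θ), y = ρ sin(φ) sin(θ), z = ρ cos(φ), dV = ρ^2 sin(φ) dρ dφ dθ, with 0 ≤ ρ ≤ 5, 0 ≤ φ ≤ π, 0 ≤ θ ≤ 2π.

The integrand, after substitution and multiplying by the volume element, becomes (75) · ρ^2 sin(φ), so

    ∭_V (∇·F) dV = ∫_0^{2π} ∫_0^{π} ∫_0^{5} (75) · ρ^2 sin(φ) dρ dφ dθ.

Inner (ρ from 0 to 5): 3125sin(φ).
Middle (φ from 0 to π): 6250.
Outer (θ from 0 to 2π): 12500π.

Therefore ∯_{∂V} F · n dS = 12500π.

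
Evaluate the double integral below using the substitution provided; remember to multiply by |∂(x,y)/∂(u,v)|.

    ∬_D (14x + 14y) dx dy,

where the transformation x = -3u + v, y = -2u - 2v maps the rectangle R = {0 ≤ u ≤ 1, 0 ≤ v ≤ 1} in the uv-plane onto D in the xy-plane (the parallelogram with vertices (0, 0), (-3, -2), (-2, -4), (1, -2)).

Compute the Jacobian determinant of (x, y) with respect to (u, v):

    ∂(x,y)/∂(u,v) = | -3  1 | = (-3)(-2) - (1)(-2) = 8.
                   | -2  -2 |

Its absolute value is |J| = 8 (the area scaling factor).

Substituting x = -3u + v, y = -2u - 2v into the integrand,

    14x + 14y → -70u - 14v,

so the integral becomes

    ∬_R (-70u - 14v) · |J| du dv = ∫_0^1 ∫_0^1 (-560u - 112v) dv du.

Inner (v): -560u - 56.
Outer (u): -336.

Therefore ∬_D (14x + 14y) dx dy = -336.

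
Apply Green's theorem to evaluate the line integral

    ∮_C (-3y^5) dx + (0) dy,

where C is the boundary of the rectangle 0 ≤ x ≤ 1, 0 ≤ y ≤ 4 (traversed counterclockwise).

Green's theorem converts the closed line integral into a double integral over the enclosed region D:

    ∮_C P dx + Q dy = ∬_D (∂Q/∂x - ∂P/∂y) dA.

Here P = -3y^5, Q = 0, so

    ∂Q/∂x = 0,    ∂P/∂y = -15y^4,
    ∂Q/∂x - ∂P/∂y = 15y^4.

D is the region 0 ≤ x ≤ 1, 0 ≤ y ≤ 4. Evaluating the double integral:

    ∬_D (15y^4) dA = ∫_0^{1} ∫_0^{4} (15y^4) dy dx.

Inner (y from 0 to 4): 3072.
Outer (x from 0 to 1): 3072.

Therefore ∮_C P dx + Q dy = 3072.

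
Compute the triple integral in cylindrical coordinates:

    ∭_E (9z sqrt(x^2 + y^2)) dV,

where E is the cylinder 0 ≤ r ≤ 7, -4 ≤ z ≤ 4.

In cylindrical coordinates, x = r cos(θ), y = r sin(θ), z = z, and dV = r dr dθ dz.

The integrand becomes 9r z, so

    ∭_E (9z sqrt(x^2 + y^2)) dV = ∫_{0}^{2π} ∫_{0}^{7} ∫_{-4}^{4} (9r z) · r dz dr dθ.

Inner (z): 0.
Middle (r from 0 to 7): 0.
Outer (θ): 0.

Therefore the triple integral equals 0.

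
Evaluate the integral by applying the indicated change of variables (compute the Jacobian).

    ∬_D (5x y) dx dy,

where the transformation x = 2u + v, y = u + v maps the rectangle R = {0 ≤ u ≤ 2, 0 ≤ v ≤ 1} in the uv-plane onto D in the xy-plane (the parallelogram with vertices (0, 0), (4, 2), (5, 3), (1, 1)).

Compute the Jacobian determinant of (x, y) with respect to (u, v):

    ∂(x,y)/∂(u,v) = | 2  1 | = (2)(1) - (1)(1) = 1.
                   | 1  1 |

Its absolute value is |J| = 1 (the area scaling factor).

Substituting x = 2u + v, y = u + v into the integrand,

    5x y → 10u^2 + 15u v + 5v^2,

so the integral becomes

    ∬_R (10u^2 + 15u v + 5v^2) · |J| du dv = ∫_0^2 ∫_0^1 (10u^2 + 15u v + 5v^2) dv du.

Inner (v): 10u^2 + 15u/2 + 5/3.
Outer (u): 45.

Therefore ∬_D (5x y) dx dy = 45.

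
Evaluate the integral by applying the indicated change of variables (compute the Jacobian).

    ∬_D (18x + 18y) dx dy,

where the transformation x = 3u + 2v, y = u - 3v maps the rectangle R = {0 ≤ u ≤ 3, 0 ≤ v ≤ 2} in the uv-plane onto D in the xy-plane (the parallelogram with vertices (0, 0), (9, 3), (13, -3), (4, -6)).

Compute the Jacobian determinant of (x, y) with respect to (u, v):

    ∂(x,y)/∂(u,v) = | 3  2 | = (3)(-3) - (2)(1) = -11.
                   | 1  -3 |

Its absolute value is |J| = 11 (the area scaling factor).

Substituting x = 3u + 2v, y = u - 3v into the integrand,

    18x + 18y → 72u - 18v,

so the integral becomes

    ∬_R (72u - 18v) · |J| du dv = ∫_0^3 ∫_0^2 (792u - 198v) dv du.

Inner (v): 1584u - 396.
Outer (u): 5940.

Therefore ∬_D (18x + 18y) dx dy = 5940.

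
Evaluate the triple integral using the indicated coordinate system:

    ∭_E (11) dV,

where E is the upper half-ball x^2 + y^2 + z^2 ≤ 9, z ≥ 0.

In spherical coordinates, x = ρ sin(φ) cos(θ), y = ρ sin(φ) sin(θ), z = ρ cos(φ), and dV = ρ^2 sin(φ) dρ dφ dθ.

The integrand becomes 11, so

    ∭_E (11) dV = ∫_{0}^{2π} ∫_{0}^{π/2} ∫_{0}^{3} (11) · ρ^2 sin(φ) dρ dφ dθ.

Inner (ρ): 99sin(φ).
Middle (φ): 99.
Outer (θ): 198π.

Therefore the triple integral equals 198π.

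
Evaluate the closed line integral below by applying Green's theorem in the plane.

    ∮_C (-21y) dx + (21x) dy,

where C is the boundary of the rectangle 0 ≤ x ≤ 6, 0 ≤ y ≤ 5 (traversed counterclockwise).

Green's theorem converts the closed line integral into a double integral over the enclosed region D:

    ∮_C P dx + Q dy = ∬_D (∂Q/∂x - ∂P/∂y) dA.

Here P = -21y, Q = 21x, so

    ∂Q/∂x = 21,    ∂P/∂y = -21,
    ∂Q/∂x - ∂P/∂y = 42.

D is the region 0 ≤ x ≤ 6, 0 ≤ y ≤ 5. Evaluating the double integral:

    ∬_D (42) dA = ∫_0^{6} ∫_0^{5} (42) dy dx.

Inner (y from 0 to 5): 210.
Outer (x from 0 to 6): 1260.

Therefore ∮_C P dx + Q dy = 1260.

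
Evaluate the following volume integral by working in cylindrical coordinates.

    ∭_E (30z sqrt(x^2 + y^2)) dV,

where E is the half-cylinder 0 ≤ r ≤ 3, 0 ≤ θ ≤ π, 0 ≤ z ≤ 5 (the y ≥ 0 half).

In cylindrical coordinates, x = r cos(θ), y = r sin(θ), z = z, and dV = r dr dθ dz.

The integrand becomes 30r z, so

    ∭_E (30z sqrt(x^2 + y^2)) dV = ∫_{0}^{π} ∫_{0}^{3} ∫_{0}^{5} (30r z) · r dz dr dθ.

Inner (z): 375r^2.
Middle (r from 0 to 3): 3375.
Outer (θ): 3375π.

Therefore the triple integral equals 3375π.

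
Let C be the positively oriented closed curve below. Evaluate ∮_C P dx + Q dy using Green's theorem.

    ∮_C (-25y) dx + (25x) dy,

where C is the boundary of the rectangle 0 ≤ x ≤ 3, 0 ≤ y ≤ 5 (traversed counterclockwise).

Green's theorem converts the closed line integral into a double integral over the enclosed region D:

    ∮_C P dx + Q dy = ∬_D (∂Q/∂x - ∂P/∂y) dA.

Here P = -25y, Q = 25x, so

    ∂Q/∂x = 25,    ∂P/∂y = -25,
    ∂Q/∂x - ∂P/∂y = 50.

D is the region 0 ≤ x ≤ 3, 0 ≤ y ≤ 5. Evaluating the double integral:

    ∬_D (50) dA = ∫_0^{3} ∫_0^{5} (50) dy dx.

Inner (y from 0 to 5): 250.
Outer (x from 0 to 3): 750.

Therefore ∮_C P dx + Q dy = 750.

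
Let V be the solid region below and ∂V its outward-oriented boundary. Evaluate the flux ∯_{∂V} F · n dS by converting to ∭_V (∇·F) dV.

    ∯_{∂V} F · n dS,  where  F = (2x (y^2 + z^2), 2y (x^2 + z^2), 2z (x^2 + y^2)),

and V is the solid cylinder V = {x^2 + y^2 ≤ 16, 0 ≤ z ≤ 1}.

By the divergence theorem,

    ∯_{∂V} F · n dS = ∭_V (∇ · F) dV.

Compute the divergence:
    ∇ · F = ∂F_x/∂x + ∂F_y/∂y + ∂F_z/∂z = 2y^2 + 2z^2 + 2x^2 + 2z^2 + 2x^2 + 2y^2 = 4x^2 + 4y^2 + 4z^2.

In cylindrical coordinates, x = r cos(θ), y = r sin(θ), z = z, dV = r dr dθ dz, with 0 ≤ r ≤ 4, 0 ≤ θ ≤ 2π, 0 ≤ z ≤ 1.

The integrand, after substitution and multiplying by the volume element, becomes (4r^2 + 4z^2) · r, so

    ∭_V (∇·F) dV = ∫_0^{2π} ∫_0^{4} ∫_0^{1} (4r^2 + 4z^2) · r dz dr dθ.

Inner (z from 0 to 1): 4r (r^2 + 1/3).
Middle (r from 0 to 4): 800/3.
Outer (θ from 0 to 2π): 1600π/3.

Therefore ∯_{∂V} F · n dS = 1600π/3.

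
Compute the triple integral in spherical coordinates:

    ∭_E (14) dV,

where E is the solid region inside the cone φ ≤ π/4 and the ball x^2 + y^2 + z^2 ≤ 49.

In spherical coordinates, x = ρ sin(φ) cos(θ), y = ρ sin(φ) sin(θ), z = ρ cos(φ), and dV = ρ^2 sin(φ) dρ dφ dθ.

The integrand becomes 14, so

    ∭_E (14) dV = ∫_{0}^{2π} ∫_{0}^{π/4} ∫_{0}^{7} (14) · ρ^2 sin(φ) dρ dφ dθ.

Inner (ρ): 4802sin(φ)/3.
Middle (φ): 4802/3 - 2401sqrt(2)/3.
Outer (θ): 4802π (2 - sqrt(2))/3.

Therefore the triple integral equals 4802π (2 - sqrt(2))/3.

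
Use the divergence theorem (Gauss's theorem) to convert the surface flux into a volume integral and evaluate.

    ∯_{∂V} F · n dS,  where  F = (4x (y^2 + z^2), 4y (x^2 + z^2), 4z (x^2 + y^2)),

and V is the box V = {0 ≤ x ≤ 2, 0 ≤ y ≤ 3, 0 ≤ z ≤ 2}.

By the divergence theorem,

    ∯_{∂V} F · n dS = ∭_V (∇ · F) dV.

Compute the divergence:
    ∇ · F = ∂F_x/∂x + ∂F_y/∂y + ∂F_z/∂z = 4y^2 + 4z^2 + 4x^2 + 4z^2 + 4x^2 + 4y^2 = 8x^2 + 8y^2 + 8z^2.

V is a rectangular box, so dV = dx dy dz with 0 ≤ x ≤ 2, 0 ≤ y ≤ 3, 0 ≤ z ≤ 2.

Integrate (8x^2 + 8y^2 + 8z^2) over V as an iterated integral:

    ∭_V (∇·F) dV = ∫_0^{2} ∫_0^{3} ∫_0^{2} (8x^2 + 8y^2 + 8z^2) dz dy dx.

Inner (z from 0 to 2): 16x^2 + 16y^2 + 64/3.
Middle (y from 0 to 3): 48x^2 + 208.
Outer (x from 0 to 2): 544.

Therefore ∯_{∂V} F · n dS = 544.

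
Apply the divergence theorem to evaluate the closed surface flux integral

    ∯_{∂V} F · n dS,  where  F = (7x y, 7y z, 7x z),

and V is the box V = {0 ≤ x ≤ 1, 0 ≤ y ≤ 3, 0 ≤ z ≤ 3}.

By the divergence theorem,

    ∯_{∂V} F · n dS = ∭_V (∇ · F) dV.

Compute the divergence:
    ∇ · F = ∂F_x/∂x + ∂F_y/∂y + ∂F_z/∂z = 7y + 7z + 7x = 7x + 7y + 7z.

V is a rectangular box, so dV = dx dy dz with 0 ≤ x ≤ 1, 0 ≤ y ≤ 3, 0 ≤ z ≤ 3.

Integrate (7x + 7y + 7z) over V as an iterated integral:

    ∭_V (∇·F) dV = ∫_0^{1} ∫_0^{3} ∫_0^{3} (7x + 7y + 7z) dz dy dx.

Inner (z from 0 to 3): 21x + 21y + 63/2.
Middle (y from 0 to 3): 63x + 189.
Outer (x from 0 to 1): 441/2.

Therefore ∯_{∂V} F · n dS = 441/2.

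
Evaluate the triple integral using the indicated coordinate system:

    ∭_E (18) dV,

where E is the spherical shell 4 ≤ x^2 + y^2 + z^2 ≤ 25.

In spherical coordinates, x = ρ sin(φ) cos(θ), y = ρ sin(φ) sin(θ), z = ρ cos(φ), and dV = ρ^2 sin(φ) dρ dφ dθ.

The integrand becomes 18, so

    ∭_E (18) dV = ∫_{0}^{2π} ∫_{0}^{π} ∫_{2}^{5} (18) · ρ^2 sin(φ) dρ dφ dθ.

Inner (ρ): 702sin(φ).
Middle (φ): 1404.
Outer (θ): 2808π.

Therefore the triple integral equals 2808π.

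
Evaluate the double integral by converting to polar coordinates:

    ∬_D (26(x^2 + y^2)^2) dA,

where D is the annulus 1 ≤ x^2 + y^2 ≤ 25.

The region D is 1 ≤ r ≤ 5, 0 ≤ θ ≤ 2π in polar coordinates, where x = r cos(θ), y = r sin(θ), and dA = r dr dθ.

Under the substitution, the integrand becomes 26r^4, so

    ∬_D (26(x^2 + y^2)^2) dA = ∫_{0}^{2π} ∫_{1}^{5} (26r^4) · r dr dθ.

Inner integral (in r): ∫_{1}^{5} (26r^4) · r dr = 67704.

Outer integral (in θ): ∫_{0}^{2π} (67704) dθ = 135408π.

Therefore ∬_D (26(x^2 + y^2)^2) dA = 135408π.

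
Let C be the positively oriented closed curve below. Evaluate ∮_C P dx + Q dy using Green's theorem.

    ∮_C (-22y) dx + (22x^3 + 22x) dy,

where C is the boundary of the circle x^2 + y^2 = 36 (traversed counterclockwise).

Green's theorem converts the closed line integral into a double integral over the enclosed region D:

    ∮_C P dx + Q dy = ∬_D (∂Q/∂x - ∂P/∂y) dA.

Here P = -22y, Q = 22x^3 + 22x, so

    ∂Q/∂x = 66x^2 + 22,    ∂P/∂y = -22,
    ∂Q/∂x - ∂P/∂y = 66x^2 + 44.

D is the region x^2 + y^2 ≤ 36. Evaluating the double integral:

In polar coordinates (x = r cos θ, y = r sin θ, dA = r dr dθ) the integrand becomes 66r^2cos(θ)^2 + 44, so

    ∬_D (66x^2 + 44) dA = ∫_0^{2π} ∫_0^{6} (66r^2cos(θ)^2 + 44) · r dr dθ.

Inner (r from 0 to 6): 21384cos(θ)^2 + 792.
Outer (θ from 0 to 2π): 22968π.

Therefore ∮_C P dx + Q dy = 22968π.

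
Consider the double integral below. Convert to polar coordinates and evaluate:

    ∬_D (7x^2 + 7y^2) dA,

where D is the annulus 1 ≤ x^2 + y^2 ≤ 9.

The region D is 1 ≤ r ≤ 3, 0 ≤ θ ≤ 2π in polar coordinates, where x = r cos(θ), y = r sin(θ), and dA = r dr dθ.

Under the substitution, the integrand becomes 7r^2, so

    ∬_D (7x^2 + 7y^2) dA = ∫_{0}^{2π} ∫_{1}^{3} (7r^2) · r dr dθ.

Inner integral (in r): ∫_{1}^{3} (7r^2) · r dr = 140.

Outer integral (in θ): ∫_{0}^{2π} (140) dθ = 280π.

Therefore ∬_D (7x^2 + 7y^2) dA = 280π.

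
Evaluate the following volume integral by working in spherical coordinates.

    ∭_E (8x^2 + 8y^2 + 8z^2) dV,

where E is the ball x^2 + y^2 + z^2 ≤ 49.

In spherical coordinates, x = ρ sin(φ) cos(θ), y = ρ sin(φ) sin(θ), z = ρ cos(φ), and dV = ρ^2 sin(φ) dρ dφ dθ.

The integrand becomes 8ρ^2, so

    ∭_E (8x^2 + 8y^2 + 8z^2) dV = ∫_{0}^{2π} ∫_{0}^{π} ∫_{0}^{7} (8ρ^2) · ρ^2 sin(φ) dρ dφ dθ.

Inner (ρ): 134456sin(φ)/5.
Middle (φ): 268912/5.
Outer (θ): 537824π/5.

Therefore the triple integral equals 537824π/5.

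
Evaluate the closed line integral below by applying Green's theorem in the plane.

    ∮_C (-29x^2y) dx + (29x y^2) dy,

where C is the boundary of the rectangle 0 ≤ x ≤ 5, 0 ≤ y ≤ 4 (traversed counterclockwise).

Green's theorem converts the closed line integral into a double integral over the enclosed region D:

    ∮_C P dx + Q dy = ∬_D (∂Q/∂x - ∂P/∂y) dA.

Here P = -29x^2y, Q = 29x y^2, so

    ∂Q/∂x = 29y^2,    ∂P/∂y = -29x^2,
    ∂Q/∂x - ∂P/∂y = 29x^2 + 29y^2.

D is the region 0 ≤ x ≤ 5, 0 ≤ y ≤ 4. Evaluating the double integral:

    ∬_D (29x^2 + 29y^2) dA = ∫_0^{5} ∫_0^{4} (29x^2 + 29y^2) dy dx.

Inner (y from 0 to 4): 116x^2 + 1856/3.
Outer (x from 0 to 5): 23780/3.

Therefore ∮_C P dx + Q dy = 23780/3.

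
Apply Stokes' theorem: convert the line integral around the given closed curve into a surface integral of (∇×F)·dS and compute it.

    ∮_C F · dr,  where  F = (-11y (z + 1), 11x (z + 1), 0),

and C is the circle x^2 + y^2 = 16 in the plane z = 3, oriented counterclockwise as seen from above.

Let S be the flat disk x^2 + y^2 ≤ 16 in the plane z = 3, with upward unit normal n̂ = ẑ. By Stokes' theorem,

    ∮_C F · dr = ∬_S (∇ × F) · n̂ dS = ∬_D (curl F)_z dA,

where D is the disk x^2 + y^2 ≤ 16.

Compute the curl of F = (-11y (z + 1), 11x (z + 1), 0):
    (∇ × F)_x = ∂F_z/∂y - ∂F_y/∂z = -11x,
    (∇ × F)_y = ∂F_x/∂z - ∂F_z/∂x = -11y,
    (∇ × F)_z = ∂F_y/∂x - ∂F_x/∂y = 22z + 22.

On z = 3, (curl F)_z = 88.

Convert to polar (x = r cos θ, y = r sin θ, dA = r dr dθ); the integrand becomes 88, so

    ∬_D (curl F)_z dA = ∫_0^{2π} ∫_0^{4} (88) · r dr dθ.

Inner (r from 0 to 4): 704.
Outer (θ from 0 to 2π): 1408π.

Therefore ∮_C F · dr = 1408π.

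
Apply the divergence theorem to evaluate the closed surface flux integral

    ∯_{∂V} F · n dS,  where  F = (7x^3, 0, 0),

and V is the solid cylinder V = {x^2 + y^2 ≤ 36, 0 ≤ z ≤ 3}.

By the divergence theorem,

    ∯_{∂V} F · n dS = ∭_V (∇ · F) dV.

Compute the divergence:
    ∇ · F = ∂F_x/∂x + ∂F_y/∂y + ∂F_z/∂z = 21x^2 + 0 + 0 = 21x^2.

In cylindrical coordinates, x = r cos(θ), y = r sin(θ), z = z, dV = r dr dθ dz, with 0 ≤ r ≤ 6, 0 ≤ θ ≤ 2π, 0 ≤ z ≤ 3.

The integrand, after substitution and multiplying by the volume element, becomes (21r^2cos(θ)^2) · r, so

    ∭_V (∇·F) dV = ∫_0^{2π} ∫_0^{6} ∫_0^{3} (21r^2cos(θ)^2) · r dz dr dθ.

Inner (z from 0 to 3): 63r^3cos(θ)^2.
Middle (r from 0 to 6): 20412cos(θ)^2.
Outer (θ from 0 to 2π): 20412π.

Therefore ∯_{∂V} F · n dS = 20412π.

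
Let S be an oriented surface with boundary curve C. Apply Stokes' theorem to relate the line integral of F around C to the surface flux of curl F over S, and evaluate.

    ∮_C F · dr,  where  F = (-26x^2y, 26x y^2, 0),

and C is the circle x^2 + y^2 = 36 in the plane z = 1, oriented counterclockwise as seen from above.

Let S be the flat disk x^2 + y^2 ≤ 36 in the plane z = 1, with upward unit normal n̂ = ẑ. By Stokes' theorem,

    ∮_C F · dr = ∬_S (∇ × F) · n̂ dS = ∬_D (curl F)_z dA,

where D is the disk x^2 + y^2 ≤ 36.

Compute the curl of F = (-26x^2y, 26x y^2, 0):
    (∇ × F)_x = ∂F_z/∂y - ∂F_y/∂z = 0,
    (∇ × F)_y = ∂F_x/∂z - ∂F_z/∂x = 0,
    (∇ × F)_z = ∂F_y/∂x - ∂F_x/∂y = 26x^2 + 26y^2.

On z = 1, (curl F)_z = 26x^2 + 26y^2.

Convert to polar (x = r cos θ, y = r sin θ, dA = r dr dθ); the integrand becomes 26r^2, so

    ∬_D (curl F)_z dA = ∫_0^{2π} ∫_0^{6} (26r^2) · r dr dθ.

Inner (r from 0 to 6): 8424.
Outer (θ from 0 to 2π): 16848π.

Therefore ∮_C F · dr = 16848π.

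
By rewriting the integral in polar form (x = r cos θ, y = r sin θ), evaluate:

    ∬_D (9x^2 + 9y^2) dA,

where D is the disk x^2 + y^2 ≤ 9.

The region D is 0 ≤ r ≤ 3, 0 ≤ θ ≤ 2π in polar coordinates, where x = r cos(θ), y = r sin(θ), and dA = r dr dθ.

Under the substitution, the integrand becomes 9r^2, so

    ∬_D (9x^2 + 9y^2) dA = ∫_{0}^{2π} ∫_{0}^{3} (9r^2) · r dr dθ.

Inner integral (in r): ∫_{0}^{3} (9r^2) · r dr = 729/4.

Outer integral (in θ): ∫_{0}^{2π} (729/4) dθ = 729π/2.

Therefore ∬_D (9x^2 + 9y^2) dA = 729π/2.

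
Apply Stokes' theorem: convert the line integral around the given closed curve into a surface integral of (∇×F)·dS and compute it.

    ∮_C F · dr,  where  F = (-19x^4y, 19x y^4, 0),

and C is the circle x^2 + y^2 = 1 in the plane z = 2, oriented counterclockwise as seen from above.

Let S be the flat disk x^2 + y^2 ≤ 1 in the plane z = 2, with upward unit normal n̂ = ẑ. By Stokes' theorem,

    ∮_C F · dr = ∬_S (∇ × F) · n̂ dS = ∬_D (curl F)_z dA,

where D is the disk x^2 + y^2 ≤ 1.

Compute the curl of F = (-19x^4y, 19x y^4, 0):
    (∇ × F)_x = ∂F_z/∂y - ∂F_y/∂z = 0,
    (∇ × F)_y = ∂F_x/∂z - ∂F_z/∂x = 0,
    (∇ × F)_z = ∂F_y/∂x - ∂F_x/∂y = 19x^4 + 19y^4.

On z = 2, (curl F)_z = 19x^4 + 19y^4.

Convert to polar (x = r cos θ, y = r sin θ, dA = r dr dθ); the integrand becomes 19r^4(sin(θ)^4 + cos(θ)^4), so

    ∬_D (curl F)_z dA = ∫_0^{2π} ∫_0^{1} (19r^4(sin(θ)^4 + cos(θ)^4)) · r dr dθ.

Inner (r from 0 to 1): 19sin(θ)^4/6 + 19cos(θ)^4/6.
Outer (θ from 0 to 2π): 19π/4.

Therefore ∮_C F · dr = 19π/4.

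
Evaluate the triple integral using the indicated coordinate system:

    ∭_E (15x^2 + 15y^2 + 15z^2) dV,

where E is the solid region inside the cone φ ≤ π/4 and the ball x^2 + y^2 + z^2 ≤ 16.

In spherical coordinates, x = ρ sin(φ) cos(θ), y = ρ sin(φ) sin(θ), z = ρ cos(φ), and dV = ρ^2 sin(φ) dρ dφ dθ.

The integrand becomes 15ρ^2, so

    ∭_E (15x^2 + 15y^2 + 15z^2) dV = ∫_{0}^{2π} ∫_{0}^{π/4} ∫_{0}^{4} (15ρ^2) · ρ^2 sin(φ) dρ dφ dθ.

Inner (ρ): 3072sin(φ).
Middle (φ): 3072 - 1536sqrt(2).
Outer (θ): 3072π (2 - sqrt(2)).

Therefore the triple integral equals 3072π (2 - sqrt(2)).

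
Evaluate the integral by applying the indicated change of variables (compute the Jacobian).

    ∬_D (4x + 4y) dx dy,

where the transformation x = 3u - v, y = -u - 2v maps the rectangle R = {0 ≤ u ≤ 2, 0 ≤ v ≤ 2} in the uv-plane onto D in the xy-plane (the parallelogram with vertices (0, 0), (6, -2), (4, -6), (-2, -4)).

Compute the Jacobian determinant of (x, y) with respect to (u, v):

    ∂(x,y)/∂(u,v) = | 3  -1 | = (3)(-2) - (-1)(-1) = -7.
                   | -1  -2 |

Its absolute value is |J| = 7 (the area scaling factor).

Substituting x = 3u - v, y = -u - 2v into the integrand,

    4x + 4y → 8u - 12v,

so the integral becomes

    ∬_R (8u - 12v) · |J| du dv = ∫_0^2 ∫_0^2 (56u - 84v) dv du.

Inner (v): 112u - 168.
Outer (u): -112.

Therefore ∬_D (4x + 4y) dx dy = -112.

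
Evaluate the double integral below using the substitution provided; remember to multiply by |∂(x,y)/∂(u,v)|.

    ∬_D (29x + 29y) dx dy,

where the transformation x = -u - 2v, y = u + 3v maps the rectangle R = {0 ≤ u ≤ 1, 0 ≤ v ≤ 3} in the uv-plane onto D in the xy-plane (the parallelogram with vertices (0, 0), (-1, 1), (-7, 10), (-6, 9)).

Compute the Jacobian determinant of (x, y) with respect to (u, v):

    ∂(x,y)/∂(u,v) = | -1  -2 | = (-1)(3) - (-2)(1) = -1.
                   | 1  3 |

Its absolute value is |J| = 1 (the area scaling factor).

Substituting x = -u - 2v, y = u + 3v into the integrand,

    29x + 29y → 29v,

so the integral becomes

    ∬_R (29v) · |J| du dv = ∫_0^1 ∫_0^3 (29v) dv du.

Inner (v): 261/2.
Outer (u): 261/2.

Therefore ∬_D (29x + 29y) dx dy = 261/2.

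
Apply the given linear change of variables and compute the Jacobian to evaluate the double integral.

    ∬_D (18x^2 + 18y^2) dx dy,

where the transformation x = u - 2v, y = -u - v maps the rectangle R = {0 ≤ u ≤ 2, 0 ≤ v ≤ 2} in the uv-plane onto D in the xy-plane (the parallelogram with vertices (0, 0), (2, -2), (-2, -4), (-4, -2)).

Compute the Jacobian determinant of (x, y) with respect to (u, v):

    ∂(x,y)/∂(u,v) = | 1  -2 | = (1)(-1) - (-2)(-1) = -3.
                   | -1  -1 |

Its absolute value is |J| = 3 (the area scaling factor).

Substituting x = u - 2v, y = -u - v into the integrand,

    18x^2 + 18y^2 → 36u^2 - 36u v + 90v^2,

so the integral becomes

    ∬_R (36u^2 - 36u v + 90v^2) · |J| du dv = ∫_0^2 ∫_0^2 (108u^2 - 108u v + 270v^2) dv du.

Inner (v): 216u^2 - 216u + 720.
Outer (u): 1584.

Therefore ∬_D (18x^2 + 18y^2) dx dy = 1584.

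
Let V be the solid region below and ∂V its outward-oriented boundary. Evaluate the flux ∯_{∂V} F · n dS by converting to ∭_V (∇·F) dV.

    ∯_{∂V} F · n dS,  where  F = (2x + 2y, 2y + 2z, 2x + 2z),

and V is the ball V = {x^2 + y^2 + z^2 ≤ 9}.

By the divergence theorem,

    ∯_{∂V} F · n dS = ∭_V (∇ · F) dV.

Compute the divergence:
    ∇ · F = ∂F_x/∂x + ∂F_y/∂y + ∂F_z/∂z = 2 + 2 + 2 = 6.

In spherical coordinates, x = ρ sin(φ) cos(θ), y = ρ sin(φ) sin(θ), z = ρ cos(φ), dV = ρ^2 sin(φ) dρ dφ dθ, with 0 ≤ ρ ≤ 3, 0 ≤ φ ≤ π, 0 ≤ θ ≤ 2π.

The integrand, after substitution and multiplying by the volume element, becomes (6) · ρ^2 sin(φ), so

    ∭_V (∇·F) dV = ∫_0^{2π} ∫_0^{π} ∫_0^{3} (6) · ρ^2 sin(φ) dρ dφ dθ.

Inner (ρ from 0 to 3): 54sin(φ).
Middle (φ from 0 to π): 108.
Outer (θ from 0 to 2π): 216π.

Therefore ∯_{∂V} F · n dS = 216π.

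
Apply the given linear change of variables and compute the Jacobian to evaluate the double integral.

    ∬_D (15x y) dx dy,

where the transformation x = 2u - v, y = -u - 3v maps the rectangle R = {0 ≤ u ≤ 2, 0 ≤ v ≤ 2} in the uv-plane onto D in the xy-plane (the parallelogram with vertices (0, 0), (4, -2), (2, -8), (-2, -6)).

Compute the Jacobian determinant of (x, y) with respect to (u, v):

    ∂(x,y)/∂(u,v) = | 2  -1 | = (2)(-3) - (-1)(-1) = -7.
                   | -1  -3 |

Its absolute value is |J| = 7 (the area scaling factor).

Substituting x = 2u - v, y = -u - 3v into the integrand,

    15x y → -30u^2 - 75u v + 45v^2,

so the integral becomes

    ∬_R (-30u^2 - 75u v + 45v^2) · |J| du dv = ∫_0^2 ∫_0^2 (-210u^2 - 525u v + 315v^2) dv du.

Inner (v): -420u^2 - 1050u + 840.
Outer (u): -1540.

Therefore ∬_D (15x y) dx dy = -1540.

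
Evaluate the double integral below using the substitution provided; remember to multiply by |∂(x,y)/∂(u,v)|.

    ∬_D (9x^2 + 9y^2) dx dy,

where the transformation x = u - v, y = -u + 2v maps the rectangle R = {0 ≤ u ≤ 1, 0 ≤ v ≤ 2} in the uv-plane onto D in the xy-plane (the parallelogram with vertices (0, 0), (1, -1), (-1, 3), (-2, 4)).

Compute the Jacobian determinant of (x, y) with respect to (u, v):

    ∂(x,y)/∂(u,v) = | 1  -1 | = (1)(2) - (-1)(-1) = 1.
                   | -1  2 |

Its absolute value is |J| = 1 (the area scaling factor).

Substituting x = u - v, y = -u + 2v into the integrand,

    9x^2 + 9y^2 → 18u^2 - 54u v + 45v^2,

so the integral becomes

    ∬_R (18u^2 - 54u v + 45v^2) · |J| du dv = ∫_0^1 ∫_0^2 (18u^2 - 54u v + 45v^2) dv du.

Inner (v): 36u^2 - 108u + 120.
Outer (u): 78.

Therefore ∬_D (9x^2 + 9y^2) dx dy = 78.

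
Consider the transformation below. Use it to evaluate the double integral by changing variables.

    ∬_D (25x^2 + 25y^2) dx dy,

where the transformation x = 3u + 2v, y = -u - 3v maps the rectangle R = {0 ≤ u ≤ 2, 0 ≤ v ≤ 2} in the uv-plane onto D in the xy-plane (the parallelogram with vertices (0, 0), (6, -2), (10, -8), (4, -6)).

Compute the Jacobian determinant of (x, y) with respect to (u, v):

    ∂(x,y)/∂(u,v) = | 3  2 | = (3)(-3) - (2)(-1) = -7.
                   | -1  -3 |

Its absolute value is |J| = 7 (the area scaling factor).

Substituting x = 3u + 2v, y = -u - 3v into the integrand,

    25x^2 + 25y^2 → 250u^2 + 450u v + 325v^2,

so the integral becomes

    ∬_R (250u^2 + 450u v + 325v^2) · |J| du dv = ∫_0^2 ∫_0^2 (1750u^2 + 3150u v + 2275v^2) dv du.

Inner (v): 3500u^2 + 6300u + 18200/3.
Outer (u): 102200/3.

Therefore ∬_D (25x^2 + 25y^2) dx dy = 102200/3.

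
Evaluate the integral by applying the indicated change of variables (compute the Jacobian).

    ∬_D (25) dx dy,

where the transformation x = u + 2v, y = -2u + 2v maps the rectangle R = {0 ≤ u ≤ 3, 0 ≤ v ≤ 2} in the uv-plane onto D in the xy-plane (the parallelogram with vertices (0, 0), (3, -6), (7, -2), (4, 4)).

Compute the Jacobian determinant of (x, y) with respect to (u, v):

    ∂(x,y)/∂(u,v) = | 1  2 | = (1)(2) - (2)(-2) = 6.
                   | -2  2 |

Its absolute value is |J| = 6 (the area scaling factor).

Substituting x = u + 2v, y = -2u + 2v into the integrand,

    25 → 25,

so the integral becomes

    ∬_R (25) · |J| du dv = ∫_0^3 ∫_0^2 (150) dv du.

Inner (v): 300.
Outer (u): 900.

Therefore ∬_D (25) dx dy = 900.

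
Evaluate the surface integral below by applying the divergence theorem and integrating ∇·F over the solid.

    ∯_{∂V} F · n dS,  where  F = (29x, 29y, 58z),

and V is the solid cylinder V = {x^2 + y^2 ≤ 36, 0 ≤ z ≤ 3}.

By the divergence theorem,

    ∯_{∂V} F · n dS = ∭_V (∇ · F) dV.

Compute the divergence:
    ∇ · F = ∂F_x/∂x + ∂F_y/∂y + ∂F_z/∂z = 29 + 29 + 58 = 116.

In cylindrical coordinates, x = r cos(θ), y = r sin(θ), z = z, dV = r dr dθ dz, with 0 ≤ r ≤ 6, 0 ≤ θ ≤ 2π, 0 ≤ z ≤ 3.

The integrand, after substitution and multiplying by the volume element, becomes (116) · r, so

    ∭_V (∇·F) dV = ∫_0^{2π} ∫_0^{6} ∫_0^{3} (116) · r dz dr dθ.

Inner (z from 0 to 3): 348r.
Middle (r from 0 to 6): 6264.
Outer (θ from 0 to 2π): 12528π.

Therefore ∯_{∂V} F · n dS = 12528π.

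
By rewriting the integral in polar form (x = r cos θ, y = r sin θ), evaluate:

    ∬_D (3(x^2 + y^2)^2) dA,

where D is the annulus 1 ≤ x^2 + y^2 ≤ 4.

The region D is 1 ≤ r ≤ 2, 0 ≤ θ ≤ 2π in polar coordinates, where x = r cos(θ), y = r sin(θ), and dA = r dr dθ.

Under the substitution, the integrand becomes 3r^4, so

    ∬_D (3(x^2 + y^2)^2) dA = ∫_{0}^{2π} ∫_{1}^{2} (3r^4) · r dr dθ.

Inner integral (in r): ∫_{1}^{2} (3r^4) · r dr = 63/2.

Outer integral (in θ): ∫_{0}^{2π} (63/2) dθ = 63π.

Therefore ∬_D (3(x^2 + y^2)^2) dA = 63π.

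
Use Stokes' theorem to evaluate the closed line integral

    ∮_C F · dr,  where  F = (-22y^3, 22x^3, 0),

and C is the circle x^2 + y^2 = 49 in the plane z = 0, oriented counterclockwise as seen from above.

Let S be the flat disk x^2 + y^2 ≤ 49 in the plane z = 0, with upward unit normal n̂ = ẑ. By Stokes' theorem,

    ∮_C F · dr = ∬_S (∇ × F) · n̂ dS = ∬_D (curl F)_z dA,

where D is the disk x^2 + y^2 ≤ 49.

Compute the curl of F = (-22y^3, 22x^3, 0):
    (∇ × F)_x = ∂F_z/∂y - ∂F_y/∂z = 0,
    (∇ × F)_y = ∂F_x/∂z - ∂F_z/∂x = 0,
    (∇ × F)_z = ∂F_y/∂x - ∂F_x/∂y = 66x^2 + 66y^2.

On z = 0, (curl F)_z = 66x^2 + 66y^2.

Convert to polar (x = r cos θ, y = r sin θ, dA = r dr dθ); the integrand becomes 66r^2, so

    ∬_D (curl F)_z dA = ∫_0^{2π} ∫_0^{7} (66r^2) · r dr dθ.

Inner (r from 0 to 7): 79233/2.
Outer (θ from 0 to 2π): 79233π.

Therefore ∮_C F · dr = 79233π.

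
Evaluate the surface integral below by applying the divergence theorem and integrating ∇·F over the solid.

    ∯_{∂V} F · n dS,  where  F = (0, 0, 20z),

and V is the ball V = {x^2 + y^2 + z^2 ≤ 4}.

By the divergence theorem,

    ∯_{∂V} F · n dS = ∭_V (∇ · F) dV.

Compute the divergence:
    ∇ · F = ∂F_x/∂x + ∂F_y/∂y + ∂F_z/∂z = 0 + 0 + 20 = 20.

In spherical coordinates, x = ρ sin(φ) cos(θ), y = ρ sin(φ) sin(θ), z = ρ cos(φ), dV = ρ^2 sin(φ) dρ dφ dθ, with 0 ≤ ρ ≤ 2, 0 ≤ φ ≤ π, 0 ≤ θ ≤ 2π.

The integrand, after substitution and multiplying by the volume element, becomes (20) · ρ^2 sin(φ), so

    ∭_V (∇·F) dV = ∫_0^{2π} ∫_0^{π} ∫_0^{2} (20) · ρ^2 sin(φ) dρ dφ dθ.

Inner (ρ from 0 to 2): 160sin(φ)/3.
Middle (φ from 0 to π): 320/3.
Outer (θ from 0 to 2π): 640π/3.

Therefore ∯_{∂V} F · n dS = 640π/3.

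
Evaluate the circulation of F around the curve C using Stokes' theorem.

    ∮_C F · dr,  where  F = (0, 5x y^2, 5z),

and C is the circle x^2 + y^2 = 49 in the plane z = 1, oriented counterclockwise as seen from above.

Let S be the flat disk x^2 + y^2 ≤ 49 in the plane z = 1, with upward unit normal n̂ = ẑ. By Stokes' theorem,

    ∮_C F · dr = ∬_S (∇ × F) · n̂ dS = ∬_D (curl F)_z dA,

where D is the disk x^2 + y^2 ≤ 49.

Compute the curl of F = (0, 5x y^2, 5z):
    (∇ × F)_x = ∂F_z/∂y - ∂F_y/∂z = 0,
    (∇ × F)_y = ∂F_x/∂z - ∂F_z/∂x = 0,
    (∇ × F)_z = ∂F_y/∂x - ∂F_x/∂y = 5y^2.

On z = 1, (curl F)_z = 5y^2.

Convert to polar (x = r cos θ, y = r sin θ, dA = r dr dθ); the integrand becomes 5r^2sin(θ)^2, so

    ∬_D (curl F)_z dA = ∫_0^{2π} ∫_0^{7} (5r^2sin(θ)^2) · r dr dθ.

Inner (r from 0 to 7): 12005sin(θ)^2/4.
Outer (θ from 0 to 2π): 12005π/4.

Therefore ∮_C F · dr = 12005π/4.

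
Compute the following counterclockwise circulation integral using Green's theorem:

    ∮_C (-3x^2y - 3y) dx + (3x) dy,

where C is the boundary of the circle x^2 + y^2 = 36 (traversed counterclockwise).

Green's theorem converts the closed line integral into a double integral over the enclosed region D:

    ∮_C P dx + Q dy = ∬_D (∂Q/∂x - ∂P/∂y) dA.

Here P = -3x^2y - 3y, Q = 3x, so

    ∂Q/∂x = 3,    ∂P/∂y = -3x^2 - 3,
    ∂Q/∂x - ∂P/∂y = 3x^2 + 6.

D is the region x^2 + y^2 ≤ 36. Evaluating the double integral:

In polar coordinates (x = r cos θ, y = r sin θ, dA = r dr dθ) the integrand becomes 3r^2cos(θ)^2 + 6, so

    ∬_D (3x^2 + 6) dA = ∫_0^{2π} ∫_0^{6} (3r^2cos(θ)^2 + 6) · r dr dθ.

Inner (r from 0 to 6): 972cos(θ)^2 + 108.
Outer (θ from 0 to 2π): 1188π.

Therefore ∮_C P dx + Q dy = 1188π.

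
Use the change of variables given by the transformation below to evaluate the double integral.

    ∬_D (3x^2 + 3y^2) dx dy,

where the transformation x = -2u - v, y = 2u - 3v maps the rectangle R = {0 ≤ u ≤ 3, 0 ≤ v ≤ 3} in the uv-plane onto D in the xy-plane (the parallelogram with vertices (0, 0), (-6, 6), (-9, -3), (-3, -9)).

Compute the Jacobian determinant of (x, y) with respect to (u, v):

    ∂(x,y)/∂(u,v) = | -2  -1 | = (-2)(-3) - (-1)(2) = 8.
                   | 2  -3 |

Its absolute value is |J| = 8 (the area scaling factor).

Substituting x = -2u - v, y = 2u - 3v into the integrand,

    3x^2 + 3y^2 → 24u^2 - 24u v + 30v^2,

so the integral becomes

    ∬_R (24u^2 - 24u v + 30v^2) · |J| du dv = ∫_0^3 ∫_0^3 (192u^2 - 192u v + 240v^2) dv du.

Inner (v): 576u^2 - 864u + 2160.
Outer (u): 7776.

Therefore ∬_D (3x^2 + 3y^2) dx dy = 7776.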